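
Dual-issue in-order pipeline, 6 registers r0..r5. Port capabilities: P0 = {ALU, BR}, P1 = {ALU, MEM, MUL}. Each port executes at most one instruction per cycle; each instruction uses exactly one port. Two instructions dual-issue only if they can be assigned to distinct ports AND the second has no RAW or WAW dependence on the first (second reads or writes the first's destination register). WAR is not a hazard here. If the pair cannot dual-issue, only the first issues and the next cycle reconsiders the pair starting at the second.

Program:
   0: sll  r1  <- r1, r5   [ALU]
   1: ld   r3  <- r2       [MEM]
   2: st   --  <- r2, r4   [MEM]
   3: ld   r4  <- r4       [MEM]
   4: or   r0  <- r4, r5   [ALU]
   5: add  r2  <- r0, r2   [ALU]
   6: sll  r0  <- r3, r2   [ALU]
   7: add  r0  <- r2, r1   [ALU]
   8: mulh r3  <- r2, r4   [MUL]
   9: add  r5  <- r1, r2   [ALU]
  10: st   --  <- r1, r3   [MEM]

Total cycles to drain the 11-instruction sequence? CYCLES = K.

[0] i0/i1  sll/ld  -- 2-wide
[1] i2  st  -- no-port MEM/MEM
[2] i3  ld  -- RAW r4
[3] i4  or  -- RAW r0
[4] i5  add  -- RAW r2
[5] i6  sll  -- WAW r0
[6] i7/i8  add/mulh  -- 2-wide
[7] i9/i10  add/st  -- 2-wide

CYCLES = 8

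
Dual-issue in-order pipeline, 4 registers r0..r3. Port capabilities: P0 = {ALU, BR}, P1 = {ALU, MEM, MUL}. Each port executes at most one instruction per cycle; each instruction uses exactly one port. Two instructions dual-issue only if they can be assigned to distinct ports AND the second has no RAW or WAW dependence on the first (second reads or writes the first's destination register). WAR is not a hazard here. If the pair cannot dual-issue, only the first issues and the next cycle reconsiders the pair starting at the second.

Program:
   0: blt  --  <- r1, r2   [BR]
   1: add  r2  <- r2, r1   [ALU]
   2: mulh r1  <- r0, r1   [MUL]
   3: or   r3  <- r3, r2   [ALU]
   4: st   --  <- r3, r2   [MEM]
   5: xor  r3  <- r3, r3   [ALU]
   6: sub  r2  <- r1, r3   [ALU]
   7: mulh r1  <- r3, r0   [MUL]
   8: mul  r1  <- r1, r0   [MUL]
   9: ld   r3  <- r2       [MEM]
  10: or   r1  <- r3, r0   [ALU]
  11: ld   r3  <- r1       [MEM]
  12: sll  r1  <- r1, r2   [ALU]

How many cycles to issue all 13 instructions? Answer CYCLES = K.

CYCLES = 8

c0: i0+i1 blt.BR+add.ALU  pair
c1: i2+i3 mulh.MUL+or.ALU  pair
c2: i4+i5 st.MEM+xor.ALU  pair
c3: i6+i7 sub.ALU+mulh.MUL  pair
c4: i8 mul.MUL  no-port MUL/MEM
c5: i9 ld.MEM  RAW r3
c6: i10 or.ALU  RAW r1
c7: i11+i12 ld.MEM+sll.ALU  pair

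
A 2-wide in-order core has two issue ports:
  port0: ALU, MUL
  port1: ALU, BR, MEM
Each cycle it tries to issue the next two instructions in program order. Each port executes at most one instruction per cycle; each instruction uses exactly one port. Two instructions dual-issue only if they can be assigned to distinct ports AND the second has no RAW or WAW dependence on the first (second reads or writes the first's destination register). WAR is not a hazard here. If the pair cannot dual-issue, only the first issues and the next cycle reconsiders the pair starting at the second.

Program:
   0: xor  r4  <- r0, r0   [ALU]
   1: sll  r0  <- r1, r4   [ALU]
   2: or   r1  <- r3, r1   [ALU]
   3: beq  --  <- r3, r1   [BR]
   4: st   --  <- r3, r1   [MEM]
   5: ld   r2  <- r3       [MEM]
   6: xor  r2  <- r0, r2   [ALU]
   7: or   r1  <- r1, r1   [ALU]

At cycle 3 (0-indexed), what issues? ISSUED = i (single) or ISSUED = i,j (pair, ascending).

c0: i0 xor  RAW r4
c1: i1+i2 sll+or  2-wide
c2: i3 beq  no-port BR/MEM
c3: i4 st  no-port MEM/MEM
c4: i5 ld  RAW+WAW r2
c5: i6+i7 xor+or  2-wide

ISSUED = 4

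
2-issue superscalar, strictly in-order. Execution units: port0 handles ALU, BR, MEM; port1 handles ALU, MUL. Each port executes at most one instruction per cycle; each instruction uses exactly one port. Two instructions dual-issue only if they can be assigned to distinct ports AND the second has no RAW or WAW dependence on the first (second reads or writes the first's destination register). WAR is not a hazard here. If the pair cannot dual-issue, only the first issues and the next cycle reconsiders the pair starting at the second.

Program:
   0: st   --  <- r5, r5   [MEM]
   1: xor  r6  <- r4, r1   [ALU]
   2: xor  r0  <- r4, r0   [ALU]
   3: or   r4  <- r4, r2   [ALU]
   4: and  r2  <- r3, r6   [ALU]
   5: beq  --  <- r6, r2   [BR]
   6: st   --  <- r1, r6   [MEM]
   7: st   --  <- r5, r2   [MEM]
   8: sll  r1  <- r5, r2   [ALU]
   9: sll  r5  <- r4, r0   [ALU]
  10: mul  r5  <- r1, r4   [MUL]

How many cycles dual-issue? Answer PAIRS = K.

  cy0 -> i0&i1 (st/xor) pair
  cy1 -> i2&i3 (xor/or) pair
  cy2 -> i4 (and) RAW r2
  cy3 -> i5 (beq) no-port BR/MEM
  cy4 -> i6 (st) no-port MEM/MEM
  cy5 -> i7&i8 (st/sll) pair
  cy6 -> i9 (sll) WAW r5
  cy7 -> i10 (mul) tail

PAIRS = 3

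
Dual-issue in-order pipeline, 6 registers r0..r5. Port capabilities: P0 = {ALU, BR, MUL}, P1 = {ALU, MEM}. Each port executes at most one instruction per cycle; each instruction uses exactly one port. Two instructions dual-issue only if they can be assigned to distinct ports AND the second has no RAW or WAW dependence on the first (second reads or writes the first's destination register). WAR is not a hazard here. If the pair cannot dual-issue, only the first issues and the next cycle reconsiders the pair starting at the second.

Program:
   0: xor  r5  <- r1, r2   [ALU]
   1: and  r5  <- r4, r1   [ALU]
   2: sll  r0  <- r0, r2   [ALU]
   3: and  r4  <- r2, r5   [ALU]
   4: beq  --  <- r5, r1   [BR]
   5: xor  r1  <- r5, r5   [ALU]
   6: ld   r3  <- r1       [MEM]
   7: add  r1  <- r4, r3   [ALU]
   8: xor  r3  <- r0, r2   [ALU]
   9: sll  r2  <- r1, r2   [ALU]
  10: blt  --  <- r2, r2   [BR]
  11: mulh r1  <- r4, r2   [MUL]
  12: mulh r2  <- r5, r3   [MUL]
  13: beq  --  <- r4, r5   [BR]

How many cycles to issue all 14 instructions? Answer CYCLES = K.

c0: i0 xor  WAW r5
c1: i1+i2 and+sll  pair
c2: i3+i4 and+beq  pair
c3: i5 xor  RAW r1
c4: i6 ld  RAW r3
c5: i7+i8 add+xor  pair
c6: i9 sll  RAW r2
c7: i10 blt  no-port BR/MUL
c8: i11 mulh  no-port MUL/MUL
c9: i12 mulh  no-port MUL/BR
c10: i13 beq  tail

CYCLES = 11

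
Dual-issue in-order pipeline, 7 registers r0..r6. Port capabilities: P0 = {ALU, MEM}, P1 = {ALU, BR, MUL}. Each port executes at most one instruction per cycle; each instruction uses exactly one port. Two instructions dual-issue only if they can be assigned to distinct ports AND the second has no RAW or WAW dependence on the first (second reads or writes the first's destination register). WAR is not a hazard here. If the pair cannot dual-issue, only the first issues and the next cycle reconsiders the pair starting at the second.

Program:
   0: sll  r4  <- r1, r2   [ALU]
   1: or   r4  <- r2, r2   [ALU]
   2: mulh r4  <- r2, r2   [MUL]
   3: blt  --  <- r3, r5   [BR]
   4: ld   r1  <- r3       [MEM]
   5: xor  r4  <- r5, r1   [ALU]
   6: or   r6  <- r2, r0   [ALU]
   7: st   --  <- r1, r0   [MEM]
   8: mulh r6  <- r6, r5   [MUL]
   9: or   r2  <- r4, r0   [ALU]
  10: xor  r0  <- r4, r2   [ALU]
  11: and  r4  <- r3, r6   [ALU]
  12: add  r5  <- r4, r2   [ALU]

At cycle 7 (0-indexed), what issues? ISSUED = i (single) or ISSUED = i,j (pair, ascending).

[0] i0  sll.ALU  -- WAW r4
[1] i1  or.ALU  -- WAW r4
[2] i2  mulh.MUL  -- no-port MUL/BR
[3] i3+i4  blt.BR ld.MEM  -- pair
[4] i5+i6  xor.ALU or.ALU  -- pair
[5] i7+i8  st.MEM mulh.MUL  -- pair
[6] i9  or.ALU  -- RAW r2
[7] i10+i11  xor.ALU and.ALU  -- pair
[8] i12  add.ALU  -- tail

ISSUED = 10,11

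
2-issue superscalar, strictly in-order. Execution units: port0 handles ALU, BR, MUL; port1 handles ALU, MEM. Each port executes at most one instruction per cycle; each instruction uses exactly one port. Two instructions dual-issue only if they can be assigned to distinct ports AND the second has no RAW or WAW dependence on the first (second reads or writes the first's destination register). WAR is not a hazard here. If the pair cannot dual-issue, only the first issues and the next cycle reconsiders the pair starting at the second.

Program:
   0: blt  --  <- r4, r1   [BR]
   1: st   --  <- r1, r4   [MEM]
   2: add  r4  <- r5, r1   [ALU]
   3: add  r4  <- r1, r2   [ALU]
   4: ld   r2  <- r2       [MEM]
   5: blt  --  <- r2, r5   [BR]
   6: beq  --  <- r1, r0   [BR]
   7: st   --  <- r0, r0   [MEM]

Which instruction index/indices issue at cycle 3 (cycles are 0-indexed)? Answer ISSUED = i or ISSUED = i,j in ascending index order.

[0] i0/i1  blt.BR+st.MEM  -- 2-wide
[1] i2  add.ALU  -- WAW r4
[2] i3/i4  add.ALU+ld.MEM  -- 2-wide
[3] i5  blt.BR  -- no-port BR/BR
[4] i6/i7  beq.BR+st.MEM  -- 2-wide

ISSUED = 5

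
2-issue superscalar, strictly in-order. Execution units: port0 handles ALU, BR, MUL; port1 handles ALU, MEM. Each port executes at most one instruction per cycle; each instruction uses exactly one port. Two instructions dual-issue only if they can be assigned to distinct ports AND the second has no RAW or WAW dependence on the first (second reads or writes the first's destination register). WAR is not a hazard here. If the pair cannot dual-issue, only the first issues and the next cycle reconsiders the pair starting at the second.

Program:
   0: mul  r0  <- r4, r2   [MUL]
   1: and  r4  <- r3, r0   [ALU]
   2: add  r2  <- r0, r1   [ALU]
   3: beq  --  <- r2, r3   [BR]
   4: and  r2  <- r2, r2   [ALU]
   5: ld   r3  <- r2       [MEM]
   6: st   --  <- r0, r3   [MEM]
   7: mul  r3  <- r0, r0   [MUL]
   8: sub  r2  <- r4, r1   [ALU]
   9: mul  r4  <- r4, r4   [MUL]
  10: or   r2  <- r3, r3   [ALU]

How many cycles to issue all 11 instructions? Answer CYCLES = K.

CYCLES = 7

[0] i0  mul.MUL  -- RAW r0
[1] i1&i2  and.ALU+add.ALU  -- dual
[2] i3&i4  beq.BR+and.ALU  -- dual
[3] i5  ld.MEM  -- no-port MEM/MEM
[4] i6&i7  st.MEM+mul.MUL  -- dual
[5] i8&i9  sub.ALU+mul.MUL  -- dual
[6] i10  or.ALU  -- tail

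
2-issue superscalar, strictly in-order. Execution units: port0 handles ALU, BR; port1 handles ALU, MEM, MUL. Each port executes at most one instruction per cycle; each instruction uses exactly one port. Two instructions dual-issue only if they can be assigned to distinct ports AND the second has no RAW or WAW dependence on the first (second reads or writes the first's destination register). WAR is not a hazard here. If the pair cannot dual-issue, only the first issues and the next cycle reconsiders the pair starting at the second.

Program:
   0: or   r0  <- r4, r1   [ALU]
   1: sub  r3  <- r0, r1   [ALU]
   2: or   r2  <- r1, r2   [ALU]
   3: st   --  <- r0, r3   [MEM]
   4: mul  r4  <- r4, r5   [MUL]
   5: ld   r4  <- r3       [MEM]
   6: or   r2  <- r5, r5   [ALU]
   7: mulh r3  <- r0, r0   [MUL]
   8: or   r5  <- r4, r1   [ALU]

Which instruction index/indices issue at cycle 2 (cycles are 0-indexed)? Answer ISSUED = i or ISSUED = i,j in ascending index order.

c0: i0 or  RAW r0
c1: i1+i2 sub+or  dual
c2: i3 st  no-port MEM/MUL
c3: i4 mul  no-port MUL/MEM
c4: i5+i6 ld+or  dual
c5: i7+i8 mulh+or  dual

ISSUED = 3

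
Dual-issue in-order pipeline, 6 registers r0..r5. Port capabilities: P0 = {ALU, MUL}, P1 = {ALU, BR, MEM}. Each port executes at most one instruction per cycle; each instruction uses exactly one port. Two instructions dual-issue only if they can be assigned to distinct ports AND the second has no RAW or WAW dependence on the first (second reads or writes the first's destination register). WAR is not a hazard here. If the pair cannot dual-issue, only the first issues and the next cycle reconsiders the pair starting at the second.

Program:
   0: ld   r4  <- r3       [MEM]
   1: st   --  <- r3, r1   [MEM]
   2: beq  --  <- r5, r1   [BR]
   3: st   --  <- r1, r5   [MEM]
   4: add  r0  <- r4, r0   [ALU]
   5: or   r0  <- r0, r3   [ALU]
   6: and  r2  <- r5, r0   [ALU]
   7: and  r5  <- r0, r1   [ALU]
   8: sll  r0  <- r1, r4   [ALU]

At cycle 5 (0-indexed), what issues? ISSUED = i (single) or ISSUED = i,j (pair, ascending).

t=0 i0:ld ; no-port MEM/MEM
t=1 i1:st ; no-port MEM/BR
t=2 i2:beq ; no-port BR/MEM
t=3 i3&i4:st;add ; 2-wide
t=4 i5:or ; RAW r0
t=5 i6&i7:and;and ; 2-wide
t=6 i8:sll ; tail

ISSUED = 6,7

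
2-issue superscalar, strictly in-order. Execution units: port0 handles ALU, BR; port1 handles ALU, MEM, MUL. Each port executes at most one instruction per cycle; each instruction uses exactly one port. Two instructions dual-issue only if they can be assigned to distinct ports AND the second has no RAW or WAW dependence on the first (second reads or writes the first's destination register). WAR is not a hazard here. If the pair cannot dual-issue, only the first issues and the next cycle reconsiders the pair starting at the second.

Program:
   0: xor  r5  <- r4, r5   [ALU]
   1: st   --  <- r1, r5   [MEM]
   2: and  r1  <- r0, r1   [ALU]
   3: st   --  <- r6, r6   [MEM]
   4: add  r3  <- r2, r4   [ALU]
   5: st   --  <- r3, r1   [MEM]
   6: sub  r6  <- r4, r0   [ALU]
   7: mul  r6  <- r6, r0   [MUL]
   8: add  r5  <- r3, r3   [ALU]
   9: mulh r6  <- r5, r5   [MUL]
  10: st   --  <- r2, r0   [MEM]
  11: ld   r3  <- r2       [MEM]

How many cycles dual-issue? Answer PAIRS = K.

PAIRS = 4

  cy0 -> i0 (xor.ALU) RAW r5
  cy1 -> i1&i2 (st.MEM+and.ALU) pair
  cy2 -> i3&i4 (st.MEM+add.ALU) pair
  cy3 -> i5&i6 (st.MEM+sub.ALU) pair
  cy4 -> i7&i8 (mul.MUL+add.ALU) pair
  cy5 -> i9 (mulh.MUL) no-port MUL/MEM
  cy6 -> i10 (st.MEM) no-port MEM/MEM
  cy7 -> i11 (ld.MEM) tail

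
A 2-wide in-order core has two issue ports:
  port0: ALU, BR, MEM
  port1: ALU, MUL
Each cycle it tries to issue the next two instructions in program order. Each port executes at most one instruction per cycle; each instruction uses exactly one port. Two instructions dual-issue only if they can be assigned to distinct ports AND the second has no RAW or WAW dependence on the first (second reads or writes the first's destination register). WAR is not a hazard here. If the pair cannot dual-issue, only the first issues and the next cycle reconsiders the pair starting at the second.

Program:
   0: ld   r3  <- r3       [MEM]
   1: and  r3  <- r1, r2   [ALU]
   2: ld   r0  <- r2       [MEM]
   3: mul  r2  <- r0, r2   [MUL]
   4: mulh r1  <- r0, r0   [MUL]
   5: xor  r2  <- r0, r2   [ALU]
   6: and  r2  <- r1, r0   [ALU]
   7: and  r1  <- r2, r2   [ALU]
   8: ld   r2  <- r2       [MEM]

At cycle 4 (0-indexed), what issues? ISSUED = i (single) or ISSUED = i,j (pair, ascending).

ISSUED = 6

[0] i0  ld  -- WAW r3
[1] i1,i2  and;ld  -- dual
[2] i3  mul  -- no-port MUL/MUL
[3] i4,i5  mulh;xor  -- dual
[4] i6  and  -- RAW r2
[5] i7,i8  and;ld  -- dual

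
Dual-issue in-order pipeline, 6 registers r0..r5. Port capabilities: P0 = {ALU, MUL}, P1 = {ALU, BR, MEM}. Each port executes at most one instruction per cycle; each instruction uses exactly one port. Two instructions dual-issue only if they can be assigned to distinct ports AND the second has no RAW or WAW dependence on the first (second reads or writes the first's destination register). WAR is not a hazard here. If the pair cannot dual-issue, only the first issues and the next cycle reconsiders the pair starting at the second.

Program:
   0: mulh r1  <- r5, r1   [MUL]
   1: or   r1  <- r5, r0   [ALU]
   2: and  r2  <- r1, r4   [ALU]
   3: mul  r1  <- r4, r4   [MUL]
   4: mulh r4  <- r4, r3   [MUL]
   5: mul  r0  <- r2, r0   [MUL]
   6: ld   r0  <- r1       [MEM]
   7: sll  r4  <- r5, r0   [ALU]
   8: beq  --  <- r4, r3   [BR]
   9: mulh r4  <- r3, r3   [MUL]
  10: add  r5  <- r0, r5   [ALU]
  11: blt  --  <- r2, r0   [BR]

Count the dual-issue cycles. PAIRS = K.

PAIRS = 3

t=0 i0:mulh ; WAW r1
t=1 i1:or ; RAW r1
t=2 i2&i3:and mul ; pair
t=3 i4:mulh ; no-port MUL/MUL
t=4 i5:mul ; WAW r0
t=5 i6:ld ; RAW r0
t=6 i7:sll ; RAW r4
t=7 i8&i9:beq mulh ; pair
t=8 i10&i11:add blt ; pair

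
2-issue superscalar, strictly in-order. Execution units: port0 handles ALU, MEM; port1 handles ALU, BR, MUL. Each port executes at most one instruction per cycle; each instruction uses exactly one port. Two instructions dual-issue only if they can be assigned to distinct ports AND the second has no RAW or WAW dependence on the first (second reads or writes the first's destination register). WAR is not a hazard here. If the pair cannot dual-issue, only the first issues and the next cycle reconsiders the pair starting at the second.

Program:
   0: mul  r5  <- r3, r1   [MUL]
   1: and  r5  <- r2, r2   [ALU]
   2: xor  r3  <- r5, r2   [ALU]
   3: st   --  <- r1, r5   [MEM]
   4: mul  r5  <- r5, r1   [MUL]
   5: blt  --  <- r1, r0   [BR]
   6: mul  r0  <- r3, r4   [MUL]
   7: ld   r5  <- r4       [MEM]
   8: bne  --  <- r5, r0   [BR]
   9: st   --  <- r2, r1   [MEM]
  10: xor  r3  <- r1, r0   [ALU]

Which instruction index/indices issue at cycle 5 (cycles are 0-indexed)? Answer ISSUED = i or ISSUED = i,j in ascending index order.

ISSUED = 6,7

c0: i0 mul  WAW r5
c1: i1 and  RAW r5
c2: i2/i3 xor/st  2-wide
c3: i4 mul  no-port MUL/BR
c4: i5 blt  no-port BR/MUL
c5: i6/i7 mul/ld  2-wide
c6: i8/i9 bne/st  2-wide
c7: i10 xor  tail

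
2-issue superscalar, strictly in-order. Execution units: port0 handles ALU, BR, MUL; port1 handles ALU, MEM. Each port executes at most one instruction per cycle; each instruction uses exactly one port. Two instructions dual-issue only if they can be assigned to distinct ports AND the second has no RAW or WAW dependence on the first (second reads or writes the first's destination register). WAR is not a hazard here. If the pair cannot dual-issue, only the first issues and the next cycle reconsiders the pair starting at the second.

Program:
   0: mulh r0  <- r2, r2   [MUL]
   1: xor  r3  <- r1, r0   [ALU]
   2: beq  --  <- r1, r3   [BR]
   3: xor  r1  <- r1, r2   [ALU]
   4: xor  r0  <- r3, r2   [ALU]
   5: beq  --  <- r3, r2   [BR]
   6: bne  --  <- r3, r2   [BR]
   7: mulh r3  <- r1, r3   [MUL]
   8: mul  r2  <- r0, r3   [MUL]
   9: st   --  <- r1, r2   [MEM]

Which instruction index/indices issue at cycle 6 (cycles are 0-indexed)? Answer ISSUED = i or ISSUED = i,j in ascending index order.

#0 head=0: mulh i0 RAW r0
#1 head=1: xor i1 RAW r3
#2 head=2: beq/xor i2,i3 2-wide
#3 head=4: xor/beq i4,i5 2-wide
#4 head=6: bne i6 no-port BR/MUL
#5 head=7: mulh i7 no-port MUL/MUL
#6 head=8: mul i8 RAW r2
#7 head=9: st i9 tail

ISSUED = 8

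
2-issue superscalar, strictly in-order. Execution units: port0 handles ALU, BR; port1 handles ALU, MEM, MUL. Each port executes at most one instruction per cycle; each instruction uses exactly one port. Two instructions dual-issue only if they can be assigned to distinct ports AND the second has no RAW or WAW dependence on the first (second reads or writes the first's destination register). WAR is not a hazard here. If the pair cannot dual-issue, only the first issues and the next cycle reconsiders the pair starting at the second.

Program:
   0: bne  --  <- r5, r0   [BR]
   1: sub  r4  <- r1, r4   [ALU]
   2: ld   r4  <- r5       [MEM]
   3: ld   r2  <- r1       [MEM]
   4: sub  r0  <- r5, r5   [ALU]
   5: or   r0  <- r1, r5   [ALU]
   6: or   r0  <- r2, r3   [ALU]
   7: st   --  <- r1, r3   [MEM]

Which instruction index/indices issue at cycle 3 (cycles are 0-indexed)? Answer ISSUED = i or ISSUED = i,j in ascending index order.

ISSUED = 5

0. bne.BR;sub.ALU @i0+i1  | 2-wide
1. ld.MEM @i2  | no-port MEM/MEM
2. ld.MEM;sub.ALU @i3+i4  | 2-wide
3. or.ALU @i5  | WAW r0
4. or.ALU;st.MEM @i6+i7  | 2-wide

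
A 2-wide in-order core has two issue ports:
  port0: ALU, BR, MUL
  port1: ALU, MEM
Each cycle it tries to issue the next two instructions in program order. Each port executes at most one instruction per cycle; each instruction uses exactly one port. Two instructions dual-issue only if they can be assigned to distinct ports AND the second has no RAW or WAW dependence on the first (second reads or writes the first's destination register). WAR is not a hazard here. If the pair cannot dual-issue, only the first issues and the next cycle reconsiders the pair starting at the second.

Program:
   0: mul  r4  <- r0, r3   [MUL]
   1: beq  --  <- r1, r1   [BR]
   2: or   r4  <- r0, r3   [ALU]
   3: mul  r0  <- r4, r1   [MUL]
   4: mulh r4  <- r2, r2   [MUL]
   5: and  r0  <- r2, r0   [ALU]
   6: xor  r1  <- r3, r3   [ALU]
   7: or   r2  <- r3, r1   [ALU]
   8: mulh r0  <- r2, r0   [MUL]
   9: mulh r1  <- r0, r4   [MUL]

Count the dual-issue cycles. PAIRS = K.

PAIRS = 2

[0] i0  mul.MUL  -- no-port MUL/BR
[1] i1&i2  beq.BR;or.ALU  -- 2-wide
[2] i3  mul.MUL  -- no-port MUL/MUL
[3] i4&i5  mulh.MUL;and.ALU  -- 2-wide
[4] i6  xor.ALU  -- RAW r1
[5] i7  or.ALU  -- RAW r2
[6] i8  mulh.MUL  -- no-port MUL/MUL
[7] i9  mulh.MUL  -- tail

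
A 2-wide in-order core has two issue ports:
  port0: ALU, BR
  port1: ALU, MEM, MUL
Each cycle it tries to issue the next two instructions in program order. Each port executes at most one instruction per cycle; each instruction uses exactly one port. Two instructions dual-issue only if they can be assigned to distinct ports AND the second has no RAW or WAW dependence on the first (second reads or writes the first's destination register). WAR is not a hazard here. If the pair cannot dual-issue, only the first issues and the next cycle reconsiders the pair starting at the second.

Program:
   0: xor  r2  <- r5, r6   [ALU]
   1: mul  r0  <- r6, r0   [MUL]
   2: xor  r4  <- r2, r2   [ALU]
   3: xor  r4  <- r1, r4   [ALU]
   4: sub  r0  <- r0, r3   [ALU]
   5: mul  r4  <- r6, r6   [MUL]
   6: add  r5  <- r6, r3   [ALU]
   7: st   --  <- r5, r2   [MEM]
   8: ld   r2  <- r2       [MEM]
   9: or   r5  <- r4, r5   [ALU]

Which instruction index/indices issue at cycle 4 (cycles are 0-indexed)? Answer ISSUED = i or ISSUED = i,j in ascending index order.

ISSUED = 7

#0 head=0: xor;mul i0+i1 dual
#1 head=2: xor i2 RAW+WAW r4
#2 head=3: xor;sub i3+i4 dual
#3 head=5: mul;add i5+i6 dual
#4 head=7: st i7 no-port MEM/MEM
#5 head=8: ld;or i8+i9 dual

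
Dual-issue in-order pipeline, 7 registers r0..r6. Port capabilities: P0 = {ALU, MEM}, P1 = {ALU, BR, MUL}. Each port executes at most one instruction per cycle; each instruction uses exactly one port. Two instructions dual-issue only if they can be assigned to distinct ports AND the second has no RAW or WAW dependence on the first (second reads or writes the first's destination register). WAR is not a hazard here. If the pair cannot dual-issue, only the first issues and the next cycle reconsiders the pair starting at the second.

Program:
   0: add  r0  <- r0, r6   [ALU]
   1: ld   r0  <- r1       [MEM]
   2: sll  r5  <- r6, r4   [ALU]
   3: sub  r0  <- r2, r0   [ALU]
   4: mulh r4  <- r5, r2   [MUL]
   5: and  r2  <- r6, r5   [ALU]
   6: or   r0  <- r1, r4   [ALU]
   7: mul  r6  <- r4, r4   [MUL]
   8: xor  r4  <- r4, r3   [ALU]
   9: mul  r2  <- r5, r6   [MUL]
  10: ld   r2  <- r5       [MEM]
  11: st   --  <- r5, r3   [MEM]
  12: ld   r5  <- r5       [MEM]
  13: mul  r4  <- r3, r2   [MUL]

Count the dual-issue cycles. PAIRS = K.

[0] i0  add  -- WAW r0
[1] i1&i2  ld+sll  -- pair
[2] i3&i4  sub+mulh  -- pair
[3] i5&i6  and+or  -- pair
[4] i7&i8  mul+xor  -- pair
[5] i9  mul  -- WAW r2
[6] i10  ld  -- no-port MEM/MEM
[7] i11  st  -- no-port MEM/MEM
[8] i12&i13  ld+mul  -- pair

PAIRS = 5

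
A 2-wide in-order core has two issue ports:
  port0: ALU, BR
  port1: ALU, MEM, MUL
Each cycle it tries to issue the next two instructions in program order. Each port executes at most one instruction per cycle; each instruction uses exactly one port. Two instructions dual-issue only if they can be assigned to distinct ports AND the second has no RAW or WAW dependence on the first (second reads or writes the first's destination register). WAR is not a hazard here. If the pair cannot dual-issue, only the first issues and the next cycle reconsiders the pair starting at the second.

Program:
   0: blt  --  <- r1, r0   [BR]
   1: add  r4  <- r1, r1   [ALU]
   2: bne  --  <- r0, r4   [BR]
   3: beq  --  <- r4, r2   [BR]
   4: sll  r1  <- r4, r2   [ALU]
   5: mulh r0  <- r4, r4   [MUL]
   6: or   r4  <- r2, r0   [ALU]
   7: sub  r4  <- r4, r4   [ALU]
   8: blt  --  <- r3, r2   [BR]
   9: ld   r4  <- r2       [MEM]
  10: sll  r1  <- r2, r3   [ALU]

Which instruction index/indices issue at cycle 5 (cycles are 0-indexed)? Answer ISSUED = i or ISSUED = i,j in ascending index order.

[0] i0+i1  blt.BR+add.ALU  -- dual
[1] i2  bne.BR  -- no-port BR/BR
[2] i3+i4  beq.BR+sll.ALU  -- dual
[3] i5  mulh.MUL  -- RAW r0
[4] i6  or.ALU  -- RAW+WAW r4
[5] i7+i8  sub.ALU+blt.BR  -- dual
[6] i9+i10  ld.MEM+sll.ALU  -- dual

ISSUED = 7,8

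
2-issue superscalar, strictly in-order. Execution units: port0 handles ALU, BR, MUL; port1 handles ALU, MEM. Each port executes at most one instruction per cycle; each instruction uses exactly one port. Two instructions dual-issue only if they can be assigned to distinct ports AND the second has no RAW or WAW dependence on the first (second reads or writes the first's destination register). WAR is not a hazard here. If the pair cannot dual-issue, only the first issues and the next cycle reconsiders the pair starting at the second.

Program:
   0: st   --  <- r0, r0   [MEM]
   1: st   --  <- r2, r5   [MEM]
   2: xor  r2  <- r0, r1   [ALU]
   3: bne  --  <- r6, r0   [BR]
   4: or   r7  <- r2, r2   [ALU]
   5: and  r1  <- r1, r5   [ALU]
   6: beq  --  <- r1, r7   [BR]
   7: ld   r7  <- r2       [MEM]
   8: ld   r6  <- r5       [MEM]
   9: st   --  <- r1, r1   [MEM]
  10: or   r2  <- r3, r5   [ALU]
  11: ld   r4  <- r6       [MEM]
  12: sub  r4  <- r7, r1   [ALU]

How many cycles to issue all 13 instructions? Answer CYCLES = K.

CYCLES = 9

t=0 i0:st ; no-port MEM/MEM
t=1 i1&i2:st;xor ; 2-wide
t=2 i3&i4:bne;or ; 2-wide
t=3 i5:and ; RAW r1
t=4 i6&i7:beq;ld ; 2-wide
t=5 i8:ld ; no-port MEM/MEM
t=6 i9&i10:st;or ; 2-wide
t=7 i11:ld ; WAW r4
t=8 i12:sub ; tail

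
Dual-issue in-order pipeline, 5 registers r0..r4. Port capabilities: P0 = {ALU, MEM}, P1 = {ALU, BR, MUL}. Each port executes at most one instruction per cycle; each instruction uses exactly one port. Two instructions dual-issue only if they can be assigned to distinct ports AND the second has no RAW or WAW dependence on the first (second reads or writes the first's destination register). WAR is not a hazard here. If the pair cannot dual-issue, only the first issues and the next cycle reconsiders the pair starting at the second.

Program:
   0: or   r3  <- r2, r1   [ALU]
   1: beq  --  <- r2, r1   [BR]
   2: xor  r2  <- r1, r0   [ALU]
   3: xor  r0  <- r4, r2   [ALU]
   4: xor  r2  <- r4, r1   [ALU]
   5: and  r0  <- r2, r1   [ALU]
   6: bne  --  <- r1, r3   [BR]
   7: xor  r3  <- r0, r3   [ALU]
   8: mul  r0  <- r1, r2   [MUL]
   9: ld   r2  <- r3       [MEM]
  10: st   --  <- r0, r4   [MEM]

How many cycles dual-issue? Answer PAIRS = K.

PAIRS = 4

[0] i0/i1  or.ALU beq.BR  -- dual
[1] i2  xor.ALU  -- RAW r2
[2] i3/i4  xor.ALU xor.ALU  -- dual
[3] i5/i6  and.ALU bne.BR  -- dual
[4] i7/i8  xor.ALU mul.MUL  -- dual
[5] i9  ld.MEM  -- no-port MEM/MEM
[6] i10  st.MEM  -- tail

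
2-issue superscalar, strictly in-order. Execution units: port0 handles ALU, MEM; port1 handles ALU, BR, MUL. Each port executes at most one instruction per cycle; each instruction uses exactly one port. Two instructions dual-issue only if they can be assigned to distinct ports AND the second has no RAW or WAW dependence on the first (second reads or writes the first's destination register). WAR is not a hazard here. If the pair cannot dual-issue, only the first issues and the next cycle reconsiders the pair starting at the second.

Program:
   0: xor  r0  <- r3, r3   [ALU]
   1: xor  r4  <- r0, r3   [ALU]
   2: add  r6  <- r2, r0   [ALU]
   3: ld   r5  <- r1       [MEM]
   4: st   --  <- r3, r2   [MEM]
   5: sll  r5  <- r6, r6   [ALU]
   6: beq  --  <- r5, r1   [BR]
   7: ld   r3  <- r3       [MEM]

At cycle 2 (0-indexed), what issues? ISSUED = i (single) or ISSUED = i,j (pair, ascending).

#0 head=0: xor.ALU i0 RAW r0
#1 head=1: xor.ALU/add.ALU i1&i2 pair
#2 head=3: ld.MEM i3 no-port MEM/MEM
#3 head=4: st.MEM/sll.ALU i4&i5 pair
#4 head=6: beq.BR/ld.MEM i6&i7 pair

ISSUED = 3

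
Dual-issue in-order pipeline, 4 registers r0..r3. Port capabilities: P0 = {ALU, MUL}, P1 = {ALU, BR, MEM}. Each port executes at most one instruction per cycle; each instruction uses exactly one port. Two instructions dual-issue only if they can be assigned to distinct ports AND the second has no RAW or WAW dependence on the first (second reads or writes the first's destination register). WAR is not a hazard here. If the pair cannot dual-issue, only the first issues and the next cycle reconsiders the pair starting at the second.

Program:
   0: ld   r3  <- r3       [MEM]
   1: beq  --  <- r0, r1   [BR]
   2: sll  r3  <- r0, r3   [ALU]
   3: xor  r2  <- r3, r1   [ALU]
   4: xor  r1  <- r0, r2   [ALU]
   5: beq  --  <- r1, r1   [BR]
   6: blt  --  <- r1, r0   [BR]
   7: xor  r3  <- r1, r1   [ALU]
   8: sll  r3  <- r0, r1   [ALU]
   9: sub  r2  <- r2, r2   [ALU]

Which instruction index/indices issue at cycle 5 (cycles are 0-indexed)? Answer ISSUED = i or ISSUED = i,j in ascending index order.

c0: i0 ld.MEM  no-port MEM/BR
c1: i1&i2 beq.BR+sll.ALU  pair
c2: i3 xor.ALU  RAW r2
c3: i4 xor.ALU  RAW r1
c4: i5 beq.BR  no-port BR/BR
c5: i6&i7 blt.BR+xor.ALU  pair
c6: i8&i9 sll.ALU+sub.ALU  pair

ISSUED = 6,7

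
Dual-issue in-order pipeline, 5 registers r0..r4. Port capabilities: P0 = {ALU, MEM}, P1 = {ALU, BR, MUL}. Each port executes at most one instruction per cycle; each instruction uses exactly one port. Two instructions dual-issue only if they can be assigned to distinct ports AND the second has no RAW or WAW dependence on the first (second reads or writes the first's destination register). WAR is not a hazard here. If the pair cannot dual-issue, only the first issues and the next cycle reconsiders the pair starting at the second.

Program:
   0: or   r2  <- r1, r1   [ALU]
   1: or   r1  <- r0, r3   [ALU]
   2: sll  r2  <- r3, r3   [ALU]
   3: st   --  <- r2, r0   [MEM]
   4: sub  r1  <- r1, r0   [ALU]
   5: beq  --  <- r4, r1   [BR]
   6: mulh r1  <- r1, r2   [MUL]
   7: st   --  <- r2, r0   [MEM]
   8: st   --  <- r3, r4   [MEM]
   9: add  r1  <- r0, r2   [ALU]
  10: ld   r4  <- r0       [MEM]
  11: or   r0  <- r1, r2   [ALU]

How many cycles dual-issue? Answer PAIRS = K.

PAIRS = 5

[0] i0/i1  or.ALU;or.ALU  -- 2-wide
[1] i2  sll.ALU  -- RAW r2
[2] i3/i4  st.MEM;sub.ALU  -- 2-wide
[3] i5  beq.BR  -- no-port BR/MUL
[4] i6/i7  mulh.MUL;st.MEM  -- 2-wide
[5] i8/i9  st.MEM;add.ALU  -- 2-wide
[6] i10/i11  ld.MEM;or.ALU  -- 2-wide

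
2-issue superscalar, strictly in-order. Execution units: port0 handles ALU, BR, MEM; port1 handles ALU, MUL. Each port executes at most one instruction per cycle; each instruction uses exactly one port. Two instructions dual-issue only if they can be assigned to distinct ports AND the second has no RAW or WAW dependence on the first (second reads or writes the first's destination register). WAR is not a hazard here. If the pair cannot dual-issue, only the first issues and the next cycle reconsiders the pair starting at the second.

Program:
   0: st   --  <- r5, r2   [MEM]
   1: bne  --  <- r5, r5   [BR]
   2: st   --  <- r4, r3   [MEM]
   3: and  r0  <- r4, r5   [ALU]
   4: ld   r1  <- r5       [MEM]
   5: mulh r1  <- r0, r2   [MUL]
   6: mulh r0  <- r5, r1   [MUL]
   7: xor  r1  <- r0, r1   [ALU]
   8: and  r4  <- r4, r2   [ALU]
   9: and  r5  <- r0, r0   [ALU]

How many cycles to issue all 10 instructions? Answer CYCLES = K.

CYCLES = 8

[0] i0  st.MEM  -- no-port MEM/BR
[1] i1  bne.BR  -- no-port BR/MEM
[2] i2/i3  st.MEM+and.ALU  -- pair
[3] i4  ld.MEM  -- WAW r1
[4] i5  mulh.MUL  -- no-port MUL/MUL
[5] i6  mulh.MUL  -- RAW r0
[6] i7/i8  xor.ALU+and.ALU  -- pair
[7] i9  and.ALU  -- tail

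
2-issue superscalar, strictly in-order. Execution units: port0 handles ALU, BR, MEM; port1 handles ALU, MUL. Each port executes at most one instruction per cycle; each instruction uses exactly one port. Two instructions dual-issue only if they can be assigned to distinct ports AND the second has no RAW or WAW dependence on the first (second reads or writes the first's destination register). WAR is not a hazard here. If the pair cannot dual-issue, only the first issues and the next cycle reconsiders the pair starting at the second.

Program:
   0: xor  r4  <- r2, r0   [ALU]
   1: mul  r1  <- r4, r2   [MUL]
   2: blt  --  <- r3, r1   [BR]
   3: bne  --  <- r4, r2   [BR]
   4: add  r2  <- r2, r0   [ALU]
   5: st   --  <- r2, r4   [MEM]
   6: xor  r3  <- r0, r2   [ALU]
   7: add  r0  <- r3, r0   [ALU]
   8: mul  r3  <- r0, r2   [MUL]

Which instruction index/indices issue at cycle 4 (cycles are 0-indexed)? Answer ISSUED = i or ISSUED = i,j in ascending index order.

ISSUED = 5,6

[0] i0  xor.ALU  -- RAW r4
[1] i1  mul.MUL  -- RAW r1
[2] i2  blt.BR  -- no-port BR/BR
[3] i3+i4  bne.BR add.ALU  -- pair
[4] i5+i6  st.MEM xor.ALU  -- pair
[5] i7  add.ALU  -- RAW r0
[6] i8  mul.MUL  -- tail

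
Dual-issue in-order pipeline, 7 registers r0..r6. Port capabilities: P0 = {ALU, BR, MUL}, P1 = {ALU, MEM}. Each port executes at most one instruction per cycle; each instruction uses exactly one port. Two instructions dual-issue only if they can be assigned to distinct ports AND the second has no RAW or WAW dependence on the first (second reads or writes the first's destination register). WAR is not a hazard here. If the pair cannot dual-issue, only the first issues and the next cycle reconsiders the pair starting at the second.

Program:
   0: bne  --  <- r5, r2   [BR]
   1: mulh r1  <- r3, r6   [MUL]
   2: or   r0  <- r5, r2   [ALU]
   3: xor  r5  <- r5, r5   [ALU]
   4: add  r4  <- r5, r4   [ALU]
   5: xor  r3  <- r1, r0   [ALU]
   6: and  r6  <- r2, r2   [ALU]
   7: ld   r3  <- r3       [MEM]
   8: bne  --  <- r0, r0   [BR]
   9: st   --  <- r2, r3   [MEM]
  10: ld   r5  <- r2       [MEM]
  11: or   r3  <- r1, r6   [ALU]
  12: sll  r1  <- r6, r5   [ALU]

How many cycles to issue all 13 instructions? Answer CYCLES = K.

CYCLES = 8

0. bne.BR @i0  | no-port BR/MUL
1. mulh.MUL;or.ALU @i1/i2  | pair
2. xor.ALU @i3  | RAW r5
3. add.ALU;xor.ALU @i4/i5  | pair
4. and.ALU;ld.MEM @i6/i7  | pair
5. bne.BR;st.MEM @i8/i9  | pair
6. ld.MEM;or.ALU @i10/i11  | pair
7. sll.ALU @i12  | tail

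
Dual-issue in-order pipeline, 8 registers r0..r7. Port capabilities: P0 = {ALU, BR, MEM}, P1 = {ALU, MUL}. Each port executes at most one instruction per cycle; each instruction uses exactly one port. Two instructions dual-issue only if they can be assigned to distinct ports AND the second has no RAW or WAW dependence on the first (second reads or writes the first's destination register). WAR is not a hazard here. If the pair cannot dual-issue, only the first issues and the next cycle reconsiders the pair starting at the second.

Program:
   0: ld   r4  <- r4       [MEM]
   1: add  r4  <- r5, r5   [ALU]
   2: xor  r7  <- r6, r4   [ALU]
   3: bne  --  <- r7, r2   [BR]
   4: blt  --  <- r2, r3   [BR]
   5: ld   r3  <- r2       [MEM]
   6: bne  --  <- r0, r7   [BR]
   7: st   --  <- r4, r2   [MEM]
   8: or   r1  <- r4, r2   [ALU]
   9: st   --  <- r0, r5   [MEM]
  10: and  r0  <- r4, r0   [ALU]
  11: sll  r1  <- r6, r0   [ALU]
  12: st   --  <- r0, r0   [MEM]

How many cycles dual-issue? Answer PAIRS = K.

#0 head=0: ld i0 WAW r4
#1 head=1: add i1 RAW r4
#2 head=2: xor i2 RAW r7
#3 head=3: bne i3 no-port BR/BR
#4 head=4: blt i4 no-port BR/MEM
#5 head=5: ld i5 no-port MEM/BR
#6 head=6: bne i6 no-port BR/MEM
#7 head=7: st/or i7+i8 dual
#8 head=9: st/and i9+i10 dual
#9 head=11: sll/st i11+i12 dual

PAIRS = 3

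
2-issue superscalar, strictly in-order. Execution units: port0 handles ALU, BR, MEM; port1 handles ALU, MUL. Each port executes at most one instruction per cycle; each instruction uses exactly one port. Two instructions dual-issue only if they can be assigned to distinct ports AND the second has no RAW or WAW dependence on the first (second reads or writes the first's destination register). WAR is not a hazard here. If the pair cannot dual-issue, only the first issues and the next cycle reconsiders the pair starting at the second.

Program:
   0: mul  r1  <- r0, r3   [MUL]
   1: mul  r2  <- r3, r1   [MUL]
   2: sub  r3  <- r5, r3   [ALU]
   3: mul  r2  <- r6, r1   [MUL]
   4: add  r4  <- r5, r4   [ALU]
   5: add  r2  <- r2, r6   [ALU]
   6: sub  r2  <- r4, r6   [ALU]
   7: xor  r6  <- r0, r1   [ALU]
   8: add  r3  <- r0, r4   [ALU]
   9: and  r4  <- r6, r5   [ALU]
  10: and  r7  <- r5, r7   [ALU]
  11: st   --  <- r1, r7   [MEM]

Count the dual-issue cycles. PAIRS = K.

  cy0 -> i0 (mul) no-port MUL/MUL
  cy1 -> i1,i2 (mul;sub) 2-wide
  cy2 -> i3,i4 (mul;add) 2-wide
  cy3 -> i5 (add) WAW r2
  cy4 -> i6,i7 (sub;xor) 2-wide
  cy5 -> i8,i9 (add;and) 2-wide
  cy6 -> i10 (and) RAW r7
  cy7 -> i11 (st) tail

PAIRS = 4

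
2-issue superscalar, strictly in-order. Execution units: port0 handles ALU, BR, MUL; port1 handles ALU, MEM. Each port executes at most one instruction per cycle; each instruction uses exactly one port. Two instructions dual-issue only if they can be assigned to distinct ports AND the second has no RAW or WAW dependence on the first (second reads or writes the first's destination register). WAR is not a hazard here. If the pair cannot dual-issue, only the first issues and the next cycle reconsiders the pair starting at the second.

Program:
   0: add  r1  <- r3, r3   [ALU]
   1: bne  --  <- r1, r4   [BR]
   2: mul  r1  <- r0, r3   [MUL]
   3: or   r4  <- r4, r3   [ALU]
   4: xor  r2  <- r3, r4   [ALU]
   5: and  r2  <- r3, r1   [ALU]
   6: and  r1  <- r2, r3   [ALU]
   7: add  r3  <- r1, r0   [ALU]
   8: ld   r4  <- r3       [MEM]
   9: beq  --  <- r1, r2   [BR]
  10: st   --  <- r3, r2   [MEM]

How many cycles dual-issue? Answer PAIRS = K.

c0: i0 add.ALU  RAW r1
c1: i1 bne.BR  no-port BR/MUL
c2: i2&i3 mul.MUL+or.ALU  pair
c3: i4 xor.ALU  WAW r2
c4: i5 and.ALU  RAW r2
c5: i6 and.ALU  RAW r1
c6: i7 add.ALU  RAW r3
c7: i8&i9 ld.MEM+beq.BR  pair
c8: i10 st.MEM  tail

PAIRS = 2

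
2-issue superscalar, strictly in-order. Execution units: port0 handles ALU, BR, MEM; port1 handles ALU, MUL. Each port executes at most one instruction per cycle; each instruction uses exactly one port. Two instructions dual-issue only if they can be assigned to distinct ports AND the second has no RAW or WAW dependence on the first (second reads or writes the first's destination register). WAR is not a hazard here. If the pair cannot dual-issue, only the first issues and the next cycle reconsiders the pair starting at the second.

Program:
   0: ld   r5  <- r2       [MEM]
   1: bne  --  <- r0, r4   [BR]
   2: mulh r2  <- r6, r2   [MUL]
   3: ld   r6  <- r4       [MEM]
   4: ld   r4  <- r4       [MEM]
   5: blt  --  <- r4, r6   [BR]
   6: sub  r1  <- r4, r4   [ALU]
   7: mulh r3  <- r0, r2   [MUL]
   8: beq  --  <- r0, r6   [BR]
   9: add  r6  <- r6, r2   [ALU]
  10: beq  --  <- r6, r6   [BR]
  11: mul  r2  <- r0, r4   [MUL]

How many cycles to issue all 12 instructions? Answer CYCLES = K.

CYCLES = 8

#0 head=0: ld.MEM i0 no-port MEM/BR
#1 head=1: bne.BR mulh.MUL i1&i2 dual
#2 head=3: ld.MEM i3 no-port MEM/MEM
#3 head=4: ld.MEM i4 no-port MEM/BR
#4 head=5: blt.BR sub.ALU i5&i6 dual
#5 head=7: mulh.MUL beq.BR i7&i8 dual
#6 head=9: add.ALU i9 RAW r6
#7 head=10: beq.BR mul.MUL i10&i11 dual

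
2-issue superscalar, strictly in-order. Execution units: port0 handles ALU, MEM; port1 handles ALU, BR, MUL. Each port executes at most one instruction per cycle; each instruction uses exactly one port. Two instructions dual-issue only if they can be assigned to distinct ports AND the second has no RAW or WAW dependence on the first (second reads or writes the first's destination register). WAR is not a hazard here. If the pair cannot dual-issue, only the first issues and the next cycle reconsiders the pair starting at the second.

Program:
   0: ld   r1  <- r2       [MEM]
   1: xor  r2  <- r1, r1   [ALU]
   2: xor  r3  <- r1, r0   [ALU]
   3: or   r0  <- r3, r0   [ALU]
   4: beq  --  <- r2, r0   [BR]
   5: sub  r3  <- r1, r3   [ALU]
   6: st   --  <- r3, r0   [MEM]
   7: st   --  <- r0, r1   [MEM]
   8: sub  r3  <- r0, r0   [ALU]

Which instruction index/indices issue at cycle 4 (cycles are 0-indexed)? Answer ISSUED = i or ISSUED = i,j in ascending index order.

ISSUED = 6

t=0 i0:ld ; RAW r1
t=1 i1&i2:xor+xor ; dual
t=2 i3:or ; RAW r0
t=3 i4&i5:beq+sub ; dual
t=4 i6:st ; no-port MEM/MEM
t=5 i7&i8:st+sub ; dual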